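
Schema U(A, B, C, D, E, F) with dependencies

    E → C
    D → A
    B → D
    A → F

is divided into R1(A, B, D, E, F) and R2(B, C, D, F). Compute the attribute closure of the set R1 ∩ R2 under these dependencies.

A, B, D, F

R1 ∩ R2 = {B, D, F}.
D → A applies, adding A
Closure: {A, B, D, F}.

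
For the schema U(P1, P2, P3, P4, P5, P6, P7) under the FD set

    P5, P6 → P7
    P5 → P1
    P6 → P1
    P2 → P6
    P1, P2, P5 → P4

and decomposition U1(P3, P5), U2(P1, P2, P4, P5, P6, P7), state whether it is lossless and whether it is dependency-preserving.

Lossless test: (P5)⁺ = {P1, P5}, which is a superkey of neither fragment — lossy.
Dependency preservation: every FD's attributes lie within a single fragment, so each can be enforced locally — preserved.

lossy but dependency-preserving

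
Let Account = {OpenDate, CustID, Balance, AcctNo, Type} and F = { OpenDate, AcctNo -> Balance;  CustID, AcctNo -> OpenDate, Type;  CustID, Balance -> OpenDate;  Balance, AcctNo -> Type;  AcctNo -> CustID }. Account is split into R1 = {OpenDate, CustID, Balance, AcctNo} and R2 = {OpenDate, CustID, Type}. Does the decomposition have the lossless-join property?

No

Common attributes: R1 ∩ R2 = {OpenDate, CustID}.
No dependency enlarges {OpenDate, CustID}, so (OpenDate, CustID)⁺ = {OpenDate, CustID}.
The closure contains neither all of R1 = {OpenDate, CustID, Balance, AcctNo} nor all of R2 = {OpenDate, CustID, Type}, so the common attributes are not a superkey of either fragment. The join is lossy.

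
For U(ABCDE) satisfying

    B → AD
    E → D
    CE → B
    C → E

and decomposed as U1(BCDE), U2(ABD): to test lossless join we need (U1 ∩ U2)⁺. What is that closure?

U1 ∩ U2 = {BD}.
B → AD applies, adding A
Closure: {ABD}.

ABD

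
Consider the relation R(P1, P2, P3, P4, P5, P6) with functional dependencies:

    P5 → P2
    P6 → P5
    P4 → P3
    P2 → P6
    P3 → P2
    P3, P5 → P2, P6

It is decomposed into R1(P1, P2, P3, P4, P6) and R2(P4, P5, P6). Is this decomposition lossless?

Common attributes: R1 ∩ R2 = {P4, P6}.
Closure of {P4, P6}: P6 → P5 applies, adding P5; P4 → P3 applies, adding P3; P3 → P2 applies, adding P2. So (P4, P6)⁺ = {P2, P3, P4, P5, P6}.
This closure contains every attribute of R2, so R1 ∩ R2 → R2. The join is lossless.

Yes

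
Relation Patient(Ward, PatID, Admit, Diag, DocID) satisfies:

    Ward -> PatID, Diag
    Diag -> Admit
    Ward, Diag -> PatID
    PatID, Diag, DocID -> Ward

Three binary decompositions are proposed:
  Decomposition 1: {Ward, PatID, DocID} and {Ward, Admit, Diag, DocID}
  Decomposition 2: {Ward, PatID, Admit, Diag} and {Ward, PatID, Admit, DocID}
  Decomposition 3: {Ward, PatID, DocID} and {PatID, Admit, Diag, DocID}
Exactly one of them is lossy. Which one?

Decomposition 1: common = {Ward, DocID}, closure = {Ward, PatID, Admit, Diag, DocID} → lossless.
Decomposition 2: common = {Ward, PatID, Admit}, closure = {Ward, PatID, Admit, Diag} → lossless.
Decomposition 3: common = {PatID, DocID}, closure = {PatID, DocID} → lossy.

Decomposition 3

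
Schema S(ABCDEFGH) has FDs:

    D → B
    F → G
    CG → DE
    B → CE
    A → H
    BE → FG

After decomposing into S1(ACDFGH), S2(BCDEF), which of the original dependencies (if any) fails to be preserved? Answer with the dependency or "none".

D → B lies within S2.
F → G lies within S1.
CG → DE: restricted closure across fragments reaches DE.
B → CE lies within S2.
A → H lies within S1.
BE → FG: restricted closure across fragments reaches FG.
Every dependency is enforceable on the fragments, so the decomposition is dependency-preserving.

none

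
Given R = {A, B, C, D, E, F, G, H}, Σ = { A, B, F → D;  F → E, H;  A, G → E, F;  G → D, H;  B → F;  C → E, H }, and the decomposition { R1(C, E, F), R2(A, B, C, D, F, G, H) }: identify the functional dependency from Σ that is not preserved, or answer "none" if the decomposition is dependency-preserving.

A, B, F → D lies within R2.
F → E, H: restricted closure across fragments reaches E, H.
A, G → E, F: restricted closure across fragments reaches E, F.
G → D, H lies within R2.
B → F lies within R2.
C → E, H: restricted closure across fragments reaches E, H.
Every dependency is enforceable on the fragments, so the decomposition is dependency-preserving.

none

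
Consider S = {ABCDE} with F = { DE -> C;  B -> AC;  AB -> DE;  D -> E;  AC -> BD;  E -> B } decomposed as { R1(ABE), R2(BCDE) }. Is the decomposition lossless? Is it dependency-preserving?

lossless but not dependency-preserving

Lossless test: (BE)⁺ = {ABCDE}, which contains all of one fragment — lossless.
Dependency preservation: the restricted closure of {AC} across the fragments never reaches {BD}, so AC → BD cannot be enforced without a join — not preserved.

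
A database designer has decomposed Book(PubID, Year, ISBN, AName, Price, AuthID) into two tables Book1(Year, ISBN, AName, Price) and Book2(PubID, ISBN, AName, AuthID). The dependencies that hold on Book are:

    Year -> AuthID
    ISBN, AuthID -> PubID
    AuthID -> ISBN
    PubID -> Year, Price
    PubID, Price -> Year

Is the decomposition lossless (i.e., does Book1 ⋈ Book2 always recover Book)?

Common attributes: Book1 ∩ Book2 = {ISBN, AName}.
No dependency enlarges {ISBN, AName}, so (ISBN, AName)⁺ = {ISBN, AName}.
The closure contains neither all of Book1 = {Year, ISBN, AName, Price} nor all of Book2 = {PubID, ISBN, AName, AuthID}, so the common attributes are not a superkey of either fragment. The join is lossy.

No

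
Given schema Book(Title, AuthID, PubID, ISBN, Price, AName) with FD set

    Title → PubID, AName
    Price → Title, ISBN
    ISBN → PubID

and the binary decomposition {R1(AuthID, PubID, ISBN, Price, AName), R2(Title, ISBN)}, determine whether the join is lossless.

No

Common attributes: R1 ∩ R2 = {ISBN}.
Closure of {ISBN}: ISBN → PubID applies, adding PubID. So (ISBN)⁺ = {PubID, ISBN}.
The closure contains neither all of R1 = {AuthID, PubID, ISBN, Price, AName} nor all of R2 = {Title, ISBN}, so the common attributes are not a superkey of either fragment. The join is lossy.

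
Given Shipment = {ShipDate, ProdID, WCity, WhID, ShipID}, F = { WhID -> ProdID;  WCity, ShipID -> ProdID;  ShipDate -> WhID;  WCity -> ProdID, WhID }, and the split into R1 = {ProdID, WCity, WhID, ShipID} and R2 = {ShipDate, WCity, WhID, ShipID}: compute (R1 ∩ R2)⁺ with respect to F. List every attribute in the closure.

ProdID, WCity, WhID, ShipID

R1 ∩ R2 = {WCity, WhID, ShipID}.
WhID → ProdID applies, adding ProdID
Closure: {ProdID, WCity, WhID, ShipID}.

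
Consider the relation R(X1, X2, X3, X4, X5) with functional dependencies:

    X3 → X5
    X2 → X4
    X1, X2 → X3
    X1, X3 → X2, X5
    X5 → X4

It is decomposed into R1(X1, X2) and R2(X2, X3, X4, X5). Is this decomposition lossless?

Common attributes: R1 ∩ R2 = {X2}.
Closure of {X2}: X2 → X4 applies, adding X4. So (X2)⁺ = {X2, X4}.
The closure contains neither all of R1 = {X1, X2} nor all of R2 = {X2, X3, X4, X5}, so the common attributes are not a superkey of either fragment. The join is lossy.

No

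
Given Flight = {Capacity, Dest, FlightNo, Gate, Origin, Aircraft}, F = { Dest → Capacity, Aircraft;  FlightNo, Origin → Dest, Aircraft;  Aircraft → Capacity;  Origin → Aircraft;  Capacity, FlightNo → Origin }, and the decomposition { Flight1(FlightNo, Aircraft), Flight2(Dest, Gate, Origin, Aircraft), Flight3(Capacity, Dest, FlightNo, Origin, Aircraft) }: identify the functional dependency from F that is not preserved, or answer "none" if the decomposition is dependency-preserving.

none

Dest → Capacity, Aircraft lies within Flight3.
FlightNo, Origin → Dest, Aircraft lies within Flight3.
Aircraft → Capacity lies within Flight3.
Origin → Aircraft lies within Flight2.
Capacity, FlightNo → Origin lies within Flight3.
Every dependency is enforceable on the fragments, so the decomposition is dependency-preserving.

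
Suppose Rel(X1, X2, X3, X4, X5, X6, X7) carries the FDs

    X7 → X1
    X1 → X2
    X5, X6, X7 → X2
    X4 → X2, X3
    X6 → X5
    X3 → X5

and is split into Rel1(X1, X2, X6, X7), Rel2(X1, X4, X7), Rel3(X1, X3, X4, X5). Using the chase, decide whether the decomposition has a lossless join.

Chase test. Columns are X1, X2, X3, X4, X5, X6, X7; row i has aⱼ where attribute j ∈ Reli, else bᵢⱼ.
Initial tableau (one row per fragment):
  row 1: a1 a2 b13 b14 b15 a6 a7
  row 2: a1 b22 b23 a4 b25 b26 a7
  row 3: a1 b32 a3 a4 a5 b36 b37
Rows 1 and 2 agree on X1; apply X1→X2 and equate their X2 entries.
Rows 1 and 3 agree on X1; apply X1→X2 and equate their X2 entries.
Rows 2 and 3 agree on X4; apply X4→X2, X3 and equate their X2, X3 entries.
Rows 2 and 3 agree on X3; apply X3→X5 and equate their X5 entries.
No row becomes fully distinguished — the join is lossy.

No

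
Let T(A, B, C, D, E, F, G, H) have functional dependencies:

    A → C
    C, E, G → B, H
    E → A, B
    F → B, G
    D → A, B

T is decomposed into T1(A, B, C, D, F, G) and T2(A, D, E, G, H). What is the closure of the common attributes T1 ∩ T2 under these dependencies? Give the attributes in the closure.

T1 ∩ T2 = {A, D, G}.
A → C applies, adding C
D → A, B applies, adding B
Closure: {A, B, C, D, G}.

A, B, C, D, G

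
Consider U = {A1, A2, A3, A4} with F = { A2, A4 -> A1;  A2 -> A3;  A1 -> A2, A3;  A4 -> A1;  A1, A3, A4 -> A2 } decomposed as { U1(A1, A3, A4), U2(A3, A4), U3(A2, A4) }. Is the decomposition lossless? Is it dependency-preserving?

lossless but not dependency-preserving

Lossless test (chase): Rows 1 and 2 agree on A4; apply A4→A1 and equate their A1 entries. Rows 1 and 3 agree on A4; apply A4→A1 and equate their A1 entries. Rows 1 and 2 agree on A1, A3, A4; apply A1, A3, A4→A2 and equate their A2 entries. Rows 1 and 3 agree on A1; apply A1→A2, A3 and equate their A2, A3 entries. Row 1 is now all distinguished symbols — the join is lossless.
Dependency preservation: the restricted closure of {A2} across the fragments never reaches {A3}, so A2 → A3 cannot be enforced without a join — not preserved.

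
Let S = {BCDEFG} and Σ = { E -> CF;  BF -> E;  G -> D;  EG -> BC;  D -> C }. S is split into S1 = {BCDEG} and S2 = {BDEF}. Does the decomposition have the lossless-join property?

Common attributes: S1 ∩ S2 = {BDE}.
Closure of {BDE}: E → CF applies, adding CF. So (BDE)⁺ = {BCDEF}.
This closure contains every attribute of S2, so S1 ∩ S2 → S2. The join is lossless.

Yes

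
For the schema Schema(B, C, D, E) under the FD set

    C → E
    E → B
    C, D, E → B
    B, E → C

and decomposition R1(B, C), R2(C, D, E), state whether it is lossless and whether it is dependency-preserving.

Lossless test: (C)⁺ = {B, C, E}, which contains all of one fragment — lossless.
Dependency preservation: E → B; C, D, E → B; B, E → C are not contained in any single fragment, but the restricted closure of each left-hand side across the fragments still reaches the right-hand side; the remaining FDs each lie inside some fragment. All dependencies are preserved.

lossless and dependency-preserving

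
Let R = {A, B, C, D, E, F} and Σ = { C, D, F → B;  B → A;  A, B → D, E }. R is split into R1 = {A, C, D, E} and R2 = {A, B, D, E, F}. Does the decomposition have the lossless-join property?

Common attributes: R1 ∩ R2 = {A, D, E}.
No dependency enlarges {A, D, E}, so (A, D, E)⁺ = {A, D, E}.
The closure contains neither all of R1 = {A, C, D, E} nor all of R2 = {A, B, D, E, F}, so the common attributes are not a superkey of either fragment. The join is lossy.

No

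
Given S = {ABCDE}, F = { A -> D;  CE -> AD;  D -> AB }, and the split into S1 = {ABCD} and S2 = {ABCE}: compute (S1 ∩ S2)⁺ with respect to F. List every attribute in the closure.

ABCD

S1 ∩ S2 = {ABC}.
A → D applies, adding D
Closure: {ABCD}.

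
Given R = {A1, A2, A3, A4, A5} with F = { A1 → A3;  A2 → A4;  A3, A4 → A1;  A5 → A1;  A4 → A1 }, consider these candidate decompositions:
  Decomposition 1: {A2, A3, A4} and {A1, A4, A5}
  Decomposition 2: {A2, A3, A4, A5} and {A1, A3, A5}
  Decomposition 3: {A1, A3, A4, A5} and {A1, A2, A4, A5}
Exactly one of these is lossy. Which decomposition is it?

Decomposition 1: common = {A4}, closure = {A1, A3, A4} → lossy.
Decomposition 2: common = {A3, A5}, closure = {A1, A3, A5} → lossless.
Decomposition 3: common = {A1, A4, A5}, closure = {A1, A3, A4, A5} → lossless.

Decomposition 1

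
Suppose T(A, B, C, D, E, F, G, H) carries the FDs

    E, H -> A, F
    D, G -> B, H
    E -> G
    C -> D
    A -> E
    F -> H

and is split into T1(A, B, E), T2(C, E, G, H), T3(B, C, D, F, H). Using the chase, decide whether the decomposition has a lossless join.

No

Chase test. Columns are A, B, C, D, E, F, G, H; row i has aⱼ where attribute j ∈ Ti, else bᵢⱼ.
Initial tableau (one row per fragment):
  row 1: a1 a2 b13 b14 a5 b16 b17 b18
  row 2: b21 b22 a3 b24 a5 b26 a7 a8
  row 3: b31 a2 a3 a4 b35 a6 b37 a8
Rows 1 and 2 agree on E; apply E→G and equate their G entries.
Rows 2 and 3 agree on C; apply C→D and equate their D entries.
No row becomes fully distinguished — the join is lossy.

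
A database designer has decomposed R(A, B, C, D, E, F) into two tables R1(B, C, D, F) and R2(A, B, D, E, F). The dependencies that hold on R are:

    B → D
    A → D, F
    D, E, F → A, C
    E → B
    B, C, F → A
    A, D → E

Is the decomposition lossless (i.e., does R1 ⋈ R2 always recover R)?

Common attributes: R1 ∩ R2 = {B, D, F}.
No dependency enlarges {B, D, F}, so (B, D, F)⁺ = {B, D, F}.
The closure contains neither all of R1 = {B, C, D, F} nor all of R2 = {A, B, D, E, F}, so the common attributes are not a superkey of either fragment. The join is lossy.

No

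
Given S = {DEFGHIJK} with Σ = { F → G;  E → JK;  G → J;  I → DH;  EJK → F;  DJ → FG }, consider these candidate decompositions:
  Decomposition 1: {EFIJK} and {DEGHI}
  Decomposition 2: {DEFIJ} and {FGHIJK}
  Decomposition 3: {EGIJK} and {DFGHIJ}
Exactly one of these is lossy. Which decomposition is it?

Decomposition 2

Decomposition 1: common = {EI}, closure = {DEFGHIJK} → lossless.
Decomposition 2: common = {FIJ}, closure = {DFGHIJ} → lossy.
Decomposition 3: common = {GIJ}, closure = {DFGHIJ} → lossless.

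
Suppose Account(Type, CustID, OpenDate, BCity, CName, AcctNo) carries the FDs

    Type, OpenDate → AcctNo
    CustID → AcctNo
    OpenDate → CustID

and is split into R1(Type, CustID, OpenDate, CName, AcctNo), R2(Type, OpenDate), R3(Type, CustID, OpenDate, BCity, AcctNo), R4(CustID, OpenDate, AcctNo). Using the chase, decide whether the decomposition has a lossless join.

Chase test. Columns are Type, CustID, OpenDate, BCity, CName, AcctNo; row i has aⱼ where attribute j ∈ Ri, else bᵢⱼ.
Initial tableau (one row per fragment):
  row 1: a1 a2 a3 b14 a5 a6
  row 2: a1 b22 a3 b24 b25 b26
  row 3: a1 a2 a3 a4 b35 a6
  row 4: b41 a2 a3 b44 b45 a6
Rows 1 and 2 agree on Type, OpenDate; apply Type, OpenDate→AcctNo and equate their AcctNo entries.
Rows 1 and 2 agree on OpenDate; apply OpenDate→CustID and equate their CustID entries.
No row becomes fully distinguished — the join is lossy.

No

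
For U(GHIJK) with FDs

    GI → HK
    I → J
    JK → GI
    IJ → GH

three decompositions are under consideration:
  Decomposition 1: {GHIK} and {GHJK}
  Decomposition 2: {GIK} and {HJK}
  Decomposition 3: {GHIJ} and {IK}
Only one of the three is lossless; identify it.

Decomposition 3

Decomposition 1: common = {GHK}, closure = {GHK} → lossy.
Decomposition 2: common = {K}, closure = {K} → lossy.
Decomposition 3: common = {I}, closure = {GHIJK} → lossless.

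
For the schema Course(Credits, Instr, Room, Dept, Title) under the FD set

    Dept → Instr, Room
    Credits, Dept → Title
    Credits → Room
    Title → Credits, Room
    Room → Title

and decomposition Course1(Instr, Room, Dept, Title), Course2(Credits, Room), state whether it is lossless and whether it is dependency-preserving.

Lossless test: (Room)⁺ = {Credits, Room, Title}, which contains all of one fragment — lossless.
Dependency preservation: Credits, Dept → Title; Title → Credits, Room are not contained in any single fragment, but the restricted closure of each left-hand side across the fragments still reaches the right-hand side; the remaining FDs each lie inside some fragment. All dependencies are preserved.

lossless and dependency-preserving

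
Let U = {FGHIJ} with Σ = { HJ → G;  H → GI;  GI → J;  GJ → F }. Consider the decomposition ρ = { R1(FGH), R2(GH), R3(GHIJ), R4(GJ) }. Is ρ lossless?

Yes

Chase test. Columns are FGHIJ; row i has aⱼ where attribute j ∈ Ri, else bᵢⱼ.
Initial tableau (one row per fragment):
  row 1: a1 a2 a3 b14 b15
  row 2: b21 a2 a3 b24 b25
  row 3: b31 a2 a3 a4 a5
  row 4: b41 a2 b43 b44 a5
Rows 1 and 2 agree on H; apply H→GI and equate their GI entries.
Rows 1 and 3 agree on H; apply H→GI and equate their GI entries.
Rows 1 and 2 agree on GI; apply GI→J and equate their J entries.
Rows 1 and 3 agree on GI; apply GI→J and equate their J entries.
Rows 1 and 2 agree on GJ; apply GJ→F and equate their F entries.
Rows 1 and 3 agree on GJ; apply GJ→F and equate their F entries.
Rows 1 and 4 agree on GJ; apply GJ→F and equate their F entries.
Row 1 is now all distinguished symbols — the join is lossless.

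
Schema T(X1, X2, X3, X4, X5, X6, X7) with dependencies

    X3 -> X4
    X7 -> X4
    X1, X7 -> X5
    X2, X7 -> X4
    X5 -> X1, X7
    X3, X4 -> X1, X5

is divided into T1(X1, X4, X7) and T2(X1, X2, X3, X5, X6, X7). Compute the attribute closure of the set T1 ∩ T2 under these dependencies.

T1 ∩ T2 = {X1, X7}.
X7 → X4 applies, adding X4
X1, X7 → X5 applies, adding X5
Closure: {X1, X4, X5, X7}.

X1, X4, X5, X7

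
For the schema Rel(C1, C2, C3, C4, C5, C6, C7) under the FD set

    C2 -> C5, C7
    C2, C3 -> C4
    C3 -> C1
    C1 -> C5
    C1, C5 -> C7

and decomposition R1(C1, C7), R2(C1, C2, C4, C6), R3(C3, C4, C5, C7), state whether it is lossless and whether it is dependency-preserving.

lossy and not dependency-preserving

Lossless test (chase): Rows 1 and 2 agree on C1; apply C1→C5 and equate their C5 entries. Rows 1 and 2 agree on C1, C5; apply C1, C5→C7 and equate their C7 entries. No row becomes fully distinguished — the join is lossy.
Dependency preservation: the restricted closure of {C2} across the fragments never reaches {C5, C7}, so C2 → C5, C7 cannot be enforced without a join — not preserved.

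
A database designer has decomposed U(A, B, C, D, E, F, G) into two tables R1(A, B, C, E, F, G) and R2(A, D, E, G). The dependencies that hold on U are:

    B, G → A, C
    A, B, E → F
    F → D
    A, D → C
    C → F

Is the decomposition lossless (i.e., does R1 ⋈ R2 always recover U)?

No

Common attributes: R1 ∩ R2 = {A, E, G}.
No dependency enlarges {A, E, G}, so (A, E, G)⁺ = {A, E, G}.
The closure contains neither all of R1 = {A, B, C, E, F, G} nor all of R2 = {A, D, E, G}, so the common attributes are not a superkey of either fragment. The join is lossy.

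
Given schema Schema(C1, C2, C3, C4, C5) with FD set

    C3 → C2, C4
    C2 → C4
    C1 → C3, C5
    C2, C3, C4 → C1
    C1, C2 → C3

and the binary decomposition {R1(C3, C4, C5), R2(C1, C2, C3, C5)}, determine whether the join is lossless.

Yes

Common attributes: R1 ∩ R2 = {C3, C5}.
Closure of {C3, C5}: C3 → C2, C4 applies, adding C2, C4; C2, C3, C4 → C1 applies, adding C1. So (C3, C5)⁺ = {C1, C2, C3, C4, C5}.
This closure contains every attribute of R1, so R1 ∩ R2 → R1. The join is lossless.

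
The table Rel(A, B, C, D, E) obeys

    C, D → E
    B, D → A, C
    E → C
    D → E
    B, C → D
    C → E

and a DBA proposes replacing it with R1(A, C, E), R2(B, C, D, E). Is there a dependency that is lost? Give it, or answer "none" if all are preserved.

B, D → A, C

Check B, D → A, C: no single fragment contains all of {A, B, C, D}, and the restricted closure of {B, D} across the fragments never reaches {A, C}.
C, D → E is preserved.
E → C is preserved.
D → E is preserved.
B, C → D is preserved.
C → E is preserved.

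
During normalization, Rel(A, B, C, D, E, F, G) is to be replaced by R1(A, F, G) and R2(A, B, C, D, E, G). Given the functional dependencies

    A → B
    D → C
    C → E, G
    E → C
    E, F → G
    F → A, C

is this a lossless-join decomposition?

Common attributes: R1 ∩ R2 = {A, G}.
Closure of {A, G}: A → B applies, adding B. So (A, G)⁺ = {A, B, G}.
The closure contains neither all of R1 = {A, F, G} nor all of R2 = {A, B, C, D, E, G}, so the common attributes are not a superkey of either fragment. The join is lossy.

No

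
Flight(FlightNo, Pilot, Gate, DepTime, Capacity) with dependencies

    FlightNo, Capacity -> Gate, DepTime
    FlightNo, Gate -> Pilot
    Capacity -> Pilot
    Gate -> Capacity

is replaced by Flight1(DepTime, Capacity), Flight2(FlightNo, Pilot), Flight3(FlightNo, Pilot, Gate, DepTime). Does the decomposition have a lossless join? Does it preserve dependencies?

Lossless test (chase): applying each FD to every pair of rows produces no changes in the tableau, so no row becomes fully distinguished — the join is lossy.
Dependency preservation: the restricted closure of {FlightNo, Capacity} across the fragments never reaches {Gate, DepTime}, so FlightNo, Capacity → Gate, DepTime cannot be enforced without a join — not preserved.

lossy and not dependency-preserving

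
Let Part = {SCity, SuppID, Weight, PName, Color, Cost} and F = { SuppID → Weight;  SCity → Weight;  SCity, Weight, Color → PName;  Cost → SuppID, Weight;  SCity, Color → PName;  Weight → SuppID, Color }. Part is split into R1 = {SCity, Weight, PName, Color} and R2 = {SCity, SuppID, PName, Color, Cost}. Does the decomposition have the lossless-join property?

Common attributes: R1 ∩ R2 = {SCity, PName, Color}.
Closure of {SCity, PName, Color}: SCity → Weight applies, adding Weight; Weight → SuppID, Color applies, adding SuppID. So (SCity, PName, Color)⁺ = {SCity, SuppID, Weight, PName, Color}.
This closure contains every attribute of R1, so R1 ∩ R2 → R1. The join is lossless.

Yes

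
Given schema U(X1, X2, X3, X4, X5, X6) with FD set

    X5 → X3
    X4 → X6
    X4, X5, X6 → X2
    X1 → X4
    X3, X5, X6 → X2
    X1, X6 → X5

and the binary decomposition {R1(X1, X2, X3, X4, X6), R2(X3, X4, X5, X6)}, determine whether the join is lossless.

No

Common attributes: R1 ∩ R2 = {X3, X4, X6}.
No dependency enlarges {X3, X4, X6}, so (X3, X4, X6)⁺ = {X3, X4, X6}.
The closure contains neither all of R1 = {X1, X2, X3, X4, X6} nor all of R2 = {X3, X4, X5, X6}, so the common attributes are not a superkey of either fragment. The join is lossy.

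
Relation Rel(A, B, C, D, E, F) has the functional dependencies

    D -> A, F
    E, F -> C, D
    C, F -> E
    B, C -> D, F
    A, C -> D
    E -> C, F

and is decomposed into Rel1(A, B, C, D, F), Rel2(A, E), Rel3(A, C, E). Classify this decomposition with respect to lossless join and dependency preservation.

lossless and dependency-preserving

Lossless test (chase): Rows 1 and 3 agree on A, C; apply A, C→D and equate their D entries. Rows 2 and 3 agree on E; apply E→C, F and equate their C, F entries. Rows 1 and 3 agree on D; apply D→A, F and equate their A, F entries. Rows 2 and 3 agree on E, F; apply E, F→C, D and equate their C, D entries. Rows 1 and 2 agree on C, F; apply C, F→E and equate their E entries. Row 1 is now all distinguished symbols — the join is lossless.
Dependency preservation: E, F → C, D; C, F → E; E → C, F are not contained in any single fragment, but the restricted closure of each left-hand side across the fragments still reaches the right-hand side; the remaining FDs each lie inside some fragment. All dependencies are preserved.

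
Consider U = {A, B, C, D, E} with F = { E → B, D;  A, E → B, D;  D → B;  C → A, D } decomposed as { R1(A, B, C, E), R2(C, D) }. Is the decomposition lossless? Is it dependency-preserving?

lossless but not dependency-preserving

Lossless test: (C)⁺ = {A, B, C, D}, which contains all of one fragment — lossless.
Dependency preservation: the restricted closure of {E} across the fragments never reaches {B, D}, so E → B, D cannot be enforced without a join — not preserved.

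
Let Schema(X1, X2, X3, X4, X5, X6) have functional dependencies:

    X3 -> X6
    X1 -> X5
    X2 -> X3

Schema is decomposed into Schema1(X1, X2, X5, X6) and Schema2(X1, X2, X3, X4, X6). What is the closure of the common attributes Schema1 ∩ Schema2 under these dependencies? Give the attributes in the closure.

X1, X2, X3, X5, X6

Schema1 ∩ Schema2 = {X1, X2, X6}.
X1 → X5 applies, adding X5
X2 → X3 applies, adding X3
Closure: {X1, X2, X3, X5, X6}.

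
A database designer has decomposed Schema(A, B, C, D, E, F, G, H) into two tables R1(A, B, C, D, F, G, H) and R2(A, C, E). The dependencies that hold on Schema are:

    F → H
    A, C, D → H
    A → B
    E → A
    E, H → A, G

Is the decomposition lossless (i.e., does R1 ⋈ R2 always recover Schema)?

Common attributes: R1 ∩ R2 = {A, C}.
Closure of {A, C}: A → B applies, adding B. So (A, C)⁺ = {A, B, C}.
The closure contains neither all of R1 = {A, B, C, D, F, G, H} nor all of R2 = {A, C, E}, so the common attributes are not a superkey of either fragment. The join is lossy.

No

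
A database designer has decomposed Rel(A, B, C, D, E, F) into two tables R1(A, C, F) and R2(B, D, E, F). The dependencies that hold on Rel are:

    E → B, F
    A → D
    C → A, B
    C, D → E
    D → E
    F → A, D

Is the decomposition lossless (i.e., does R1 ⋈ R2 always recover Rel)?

Yes

Common attributes: R1 ∩ R2 = {F}.
Closure of {F}: F → A, D applies, adding A, D; D → E applies, adding E; E → B, F applies, adding B. So (F)⁺ = {A, B, D, E, F}.
This closure contains every attribute of R2, so R1 ∩ R2 → R2. The join is lossless.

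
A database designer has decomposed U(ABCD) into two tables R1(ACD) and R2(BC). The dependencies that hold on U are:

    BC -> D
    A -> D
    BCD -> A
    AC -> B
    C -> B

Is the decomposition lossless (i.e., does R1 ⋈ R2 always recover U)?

Common attributes: R1 ∩ R2 = {C}.
Closure of {C}: C → B applies, adding B; BC → D applies, adding D; BCD → A applies, adding A. So (C)⁺ = {ABCD}.
This closure contains every attribute of R1, so R1 ∩ R2 → R1. The join is lossless.

Yes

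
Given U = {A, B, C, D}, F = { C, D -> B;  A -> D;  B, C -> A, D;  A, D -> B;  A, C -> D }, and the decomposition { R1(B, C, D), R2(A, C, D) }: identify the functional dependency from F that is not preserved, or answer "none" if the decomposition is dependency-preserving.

Check A, D → B: no single fragment contains all of {A, B, D}, and the restricted closure of {A, D} across the fragments never reaches {B}.
C, D → B is preserved.
A → D is preserved.
B, C → A, D is preserved.
A, C → D is preserved.

A, D -> B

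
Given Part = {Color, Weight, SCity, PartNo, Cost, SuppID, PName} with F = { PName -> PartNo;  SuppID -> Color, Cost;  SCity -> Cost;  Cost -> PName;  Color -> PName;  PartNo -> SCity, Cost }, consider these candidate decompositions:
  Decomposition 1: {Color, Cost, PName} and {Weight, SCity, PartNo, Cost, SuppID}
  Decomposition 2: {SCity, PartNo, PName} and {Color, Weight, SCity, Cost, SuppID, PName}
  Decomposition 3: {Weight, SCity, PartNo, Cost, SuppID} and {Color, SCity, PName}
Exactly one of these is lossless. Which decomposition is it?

Decomposition 2

Decomposition 1: common = {Cost}, closure = {SCity, PartNo, Cost, PName} → lossy.
Decomposition 2: common = {SCity, PName}, closure = {SCity, PartNo, Cost, PName} → lossless.
Decomposition 3: common = {SCity}, closure = {SCity, PartNo, Cost, PName} → lossy.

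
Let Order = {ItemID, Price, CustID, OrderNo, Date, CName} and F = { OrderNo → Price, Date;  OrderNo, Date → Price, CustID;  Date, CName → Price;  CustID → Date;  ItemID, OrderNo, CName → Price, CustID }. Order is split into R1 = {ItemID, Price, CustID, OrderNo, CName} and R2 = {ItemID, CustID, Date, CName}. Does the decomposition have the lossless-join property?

Yes

Common attributes: R1 ∩ R2 = {ItemID, CustID, CName}.
Closure of {ItemID, CustID, CName}: CustID → Date applies, adding Date; Date, CName → Price applies, adding Price. So (ItemID, CustID, CName)⁺ = {ItemID, Price, CustID, Date, CName}.
This closure contains every attribute of R2, so R1 ∩ R2 → R2. The join is lossless.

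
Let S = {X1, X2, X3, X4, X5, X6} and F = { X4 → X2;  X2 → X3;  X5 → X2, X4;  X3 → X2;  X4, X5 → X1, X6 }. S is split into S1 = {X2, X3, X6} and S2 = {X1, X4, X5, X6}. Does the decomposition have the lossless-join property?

No

Common attributes: S1 ∩ S2 = {X6}.
No dependency enlarges {X6}, so (X6)⁺ = {X6}.
The closure contains neither all of S1 = {X2, X3, X6} nor all of S2 = {X1, X4, X5, X6}, so the common attributes are not a superkey of either fragment. The join is lossy.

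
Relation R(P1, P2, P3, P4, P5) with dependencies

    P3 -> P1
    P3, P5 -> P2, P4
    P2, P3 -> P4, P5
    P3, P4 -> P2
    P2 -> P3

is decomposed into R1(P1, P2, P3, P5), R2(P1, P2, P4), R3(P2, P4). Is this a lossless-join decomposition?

Chase test. Columns are P1, P2, P3, P4, P5; row i has aⱼ where attribute j ∈ Ri, else bᵢⱼ.
Initial tableau (one row per fragment):
  row 1: a1 a2 a3 b14 a5
  row 2: a1 a2 b23 a4 b25
  row 3: b31 a2 b33 a4 b35
Rows 1 and 2 agree on P2; apply P2→P3 and equate their P3 entries.
Rows 1 and 3 agree on P2; apply P2→P3 and equate their P3 entries.
Rows 1 and 3 agree on P3; apply P3→P1 and equate their P1 entries.
Rows 1 and 2 agree on P2, P3; apply P2, P3→P4, P5 and equate their P4, P5 entries.
Rows 1 and 3 agree on P2, P3; apply P2, P3→P4, P5 and equate their P4, P5 entries.
Row 1 is now all distinguished symbols — the join is lossless.

Yes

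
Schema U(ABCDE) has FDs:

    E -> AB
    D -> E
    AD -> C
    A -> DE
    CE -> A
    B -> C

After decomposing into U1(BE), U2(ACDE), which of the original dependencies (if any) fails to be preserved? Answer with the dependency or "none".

Check B → C: no single fragment contains all of {BC}, and the restricted closure of {B} across the fragments never reaches {C}.
E → AB is preserved.
D → E is preserved.
AD → C is preserved.
A → DE is preserved.
CE → A is preserved.

B -> C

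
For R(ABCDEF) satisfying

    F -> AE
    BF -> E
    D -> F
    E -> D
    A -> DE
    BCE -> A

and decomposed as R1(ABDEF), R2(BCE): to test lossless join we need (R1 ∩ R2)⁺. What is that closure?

ABDEF

R1 ∩ R2 = {BE}.
E → D applies, adding D
D → F applies, adding F
F → AE applies, adding A
Closure: {ABDEF}.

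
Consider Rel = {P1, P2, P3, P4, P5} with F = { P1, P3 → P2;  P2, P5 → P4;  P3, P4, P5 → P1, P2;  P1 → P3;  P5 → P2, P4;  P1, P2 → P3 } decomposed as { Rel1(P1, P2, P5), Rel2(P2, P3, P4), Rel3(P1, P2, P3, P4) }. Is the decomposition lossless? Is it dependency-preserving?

Lossless test (chase): Rows 1 and 3 agree on P1; apply P1→P3 and equate their P3 entries. No row becomes fully distinguished — the join is lossy.
Dependency preservation: the restricted closure of {P2, P5} across the fragments never reaches {P4}, so P2, P5 → P4 cannot be enforced without a join — not preserved.

lossy and not dependency-preserving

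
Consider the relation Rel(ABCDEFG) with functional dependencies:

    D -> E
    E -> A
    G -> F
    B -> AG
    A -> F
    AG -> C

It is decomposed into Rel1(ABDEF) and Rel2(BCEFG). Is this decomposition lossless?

Common attributes: Rel1 ∩ Rel2 = {BEF}.
Closure of {BEF}: E → A applies, adding A; B → AG applies, adding G; AG → C applies, adding C. So (BEF)⁺ = {ABCEFG}.
This closure contains every attribute of Rel2, so Rel1 ∩ Rel2 → Rel2. The join is lossless.

Yes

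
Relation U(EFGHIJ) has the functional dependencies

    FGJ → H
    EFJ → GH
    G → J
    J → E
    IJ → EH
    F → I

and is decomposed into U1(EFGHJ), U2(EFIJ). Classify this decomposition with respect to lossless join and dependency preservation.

lossless but not dependency-preserving

Lossless test: (EFJ)⁺ = {EFGHIJ}, which contains all of one fragment — lossless.
Dependency preservation: the restricted closure of {IJ} across the fragments never reaches {EH}, so IJ → EH cannot be enforced without a join — not preserved.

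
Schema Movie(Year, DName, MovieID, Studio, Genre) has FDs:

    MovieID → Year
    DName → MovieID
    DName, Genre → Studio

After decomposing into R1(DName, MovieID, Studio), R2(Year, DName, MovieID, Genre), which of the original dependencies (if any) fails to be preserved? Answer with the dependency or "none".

Check DName, Genre → Studio: no single fragment contains all of {DName, Studio, Genre}, and the restricted closure of {DName, Genre} across the fragments never reaches {Studio}.
MovieID → Year is preserved.
DName → MovieID is preserved.

DName, Genre → Studio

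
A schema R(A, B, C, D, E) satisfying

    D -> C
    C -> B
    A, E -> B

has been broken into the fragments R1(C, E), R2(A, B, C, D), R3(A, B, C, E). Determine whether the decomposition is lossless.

Chase test. Columns are A, B, C, D, E; row i has aⱼ where attribute j ∈ Ri, else bᵢⱼ.
Initial tableau (one row per fragment):
  row 1: b11 b12 a3 b14 a5
  row 2: a1 a2 a3 a4 b25
  row 3: a1 a2 a3 b34 a5
Rows 1 and 2 agree on C; apply C→B and equate their B entries.
No row becomes fully distinguished — the join is lossy.

No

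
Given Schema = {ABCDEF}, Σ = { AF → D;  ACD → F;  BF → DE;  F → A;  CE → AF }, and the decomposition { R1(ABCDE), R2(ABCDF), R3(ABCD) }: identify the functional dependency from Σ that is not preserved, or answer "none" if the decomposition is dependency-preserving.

Check BF → DE: no single fragment contains all of {BDEF}, and the restricted closure of {BF} across the fragments never reaches {DE}.
AF → D is preserved.
ACD → F is preserved.
F → A is preserved.
CE → AF is preserved.

BF → DE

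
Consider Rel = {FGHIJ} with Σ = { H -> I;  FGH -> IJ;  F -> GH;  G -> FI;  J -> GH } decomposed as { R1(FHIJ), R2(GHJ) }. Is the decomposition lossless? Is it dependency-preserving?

lossless and dependency-preserving

Lossless test: (HJ)⁺ = {FGHIJ}, which contains all of one fragment — lossless.
Dependency preservation: FGH → IJ; F → GH; G → FI are not contained in any single fragment, but the restricted closure of each left-hand side across the fragments still reaches the right-hand side; the remaining FDs each lie inside some fragment. All dependencies are preserved.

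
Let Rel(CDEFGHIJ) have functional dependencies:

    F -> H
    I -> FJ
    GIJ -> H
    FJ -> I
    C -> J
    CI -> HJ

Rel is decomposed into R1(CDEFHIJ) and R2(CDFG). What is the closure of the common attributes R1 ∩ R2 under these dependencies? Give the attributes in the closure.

R1 ∩ R2 = {CDF}.
F → H applies, adding H
C → J applies, adding J
FJ → I applies, adding I
Closure: {CDFHIJ}.

CDFHIJ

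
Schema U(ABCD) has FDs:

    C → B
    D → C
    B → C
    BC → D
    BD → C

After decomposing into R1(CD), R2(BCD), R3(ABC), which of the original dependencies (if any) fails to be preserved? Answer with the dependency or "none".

C → B lies within R2.
D → C lies within R1.
B → C lies within R2.
BC → D lies within R2.
BD → C lies within R2.
Every dependency is enforceable on the fragments, so the decomposition is dependency-preserving.

none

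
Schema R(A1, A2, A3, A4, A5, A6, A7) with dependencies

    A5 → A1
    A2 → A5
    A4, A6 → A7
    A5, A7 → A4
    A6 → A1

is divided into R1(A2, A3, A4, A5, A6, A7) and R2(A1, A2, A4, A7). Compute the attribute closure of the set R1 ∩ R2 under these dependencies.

A1, A2, A4, A5, A7

R1 ∩ R2 = {A2, A4, A7}.
A2 → A5 applies, adding A5
A5 → A1 applies, adding A1
Closure: {A1, A2, A4, A5, A7}.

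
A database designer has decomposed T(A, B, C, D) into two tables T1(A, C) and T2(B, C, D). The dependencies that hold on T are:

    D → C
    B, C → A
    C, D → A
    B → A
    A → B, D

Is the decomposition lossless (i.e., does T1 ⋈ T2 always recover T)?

No

Common attributes: T1 ∩ T2 = {C}.
No dependency enlarges {C}, so (C)⁺ = {C}.
The closure contains neither all of T1 = {A, C} nor all of T2 = {B, C, D}, so the common attributes are not a superkey of either fragment. The join is lossy.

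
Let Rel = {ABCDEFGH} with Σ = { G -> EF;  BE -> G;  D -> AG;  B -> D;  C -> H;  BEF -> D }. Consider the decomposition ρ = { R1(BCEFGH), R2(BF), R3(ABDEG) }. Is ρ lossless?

Yes

Chase test. Columns are ABCDEFGH; row i has aⱼ where attribute j ∈ Ri, else bᵢⱼ.
Initial tableau (one row per fragment):
  row 1: b11 a2 a3 b14 a5 a6 a7 a8
  row 2: b21 a2 b23 b24 b25 a6 b27 b28
  row 3: a1 a2 b33 a4 a5 b36 a7 b38
Rows 1 and 3 agree on G; apply G→EF and equate their EF entries.
Rows 1 and 2 agree on B; apply B→D and equate their D entries.
Rows 1 and 3 agree on B; apply B→D and equate their D entries.
Rows 1 and 2 agree on D; apply D→AG and equate their AG entries.
Rows 1 and 3 agree on D; apply D→AG and equate their AG entries.
Rows 1 and 2 agree on G; apply G→EF and equate their EF entries.
Row 1 is now all distinguished symbols — the join is lossless.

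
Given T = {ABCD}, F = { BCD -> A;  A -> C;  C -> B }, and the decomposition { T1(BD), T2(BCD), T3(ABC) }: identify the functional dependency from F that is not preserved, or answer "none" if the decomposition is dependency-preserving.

Check BCD → A: no single fragment contains all of {ABCD}, and the restricted closure of {BCD} across the fragments never reaches {A}.
A → C is preserved.
C → B is preserved.

BCD -> A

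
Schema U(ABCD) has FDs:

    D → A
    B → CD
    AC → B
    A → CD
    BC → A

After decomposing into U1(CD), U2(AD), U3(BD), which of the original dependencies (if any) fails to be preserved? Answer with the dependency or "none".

D → A lies within U2.
B → CD: restricted closure across fragments reaches CD.
AC → B: restricted closure across fragments reaches B.
A → CD: restricted closure across fragments reaches CD.
BC → A: restricted closure across fragments reaches A.
Every dependency is enforceable on the fragments, so the decomposition is dependency-preserving.

none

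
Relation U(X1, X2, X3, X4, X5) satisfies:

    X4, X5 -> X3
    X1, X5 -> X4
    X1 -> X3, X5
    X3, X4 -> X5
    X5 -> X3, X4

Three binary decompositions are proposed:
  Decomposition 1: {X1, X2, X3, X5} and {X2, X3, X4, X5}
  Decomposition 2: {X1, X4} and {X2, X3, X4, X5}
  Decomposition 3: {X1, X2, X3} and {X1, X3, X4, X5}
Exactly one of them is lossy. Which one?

Decomposition 2

Decomposition 1: common = {X2, X3, X5}, closure = {X2, X3, X4, X5} → lossless.
Decomposition 2: common = {X4}, closure = {X4} → lossy.
Decomposition 3: common = {X1, X3}, closure = {X1, X3, X4, X5} → lossless.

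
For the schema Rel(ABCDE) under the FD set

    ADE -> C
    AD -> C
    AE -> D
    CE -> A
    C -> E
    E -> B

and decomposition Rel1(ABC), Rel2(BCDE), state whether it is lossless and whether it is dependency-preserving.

Lossless test: (BC)⁺ = {ABCDE}, which contains all of one fragment — lossless.
Dependency preservation: the restricted closure of {ADE} across the fragments never reaches {C}, so ADE → C cannot be enforced without a join — not preserved.

lossless but not dependency-preserving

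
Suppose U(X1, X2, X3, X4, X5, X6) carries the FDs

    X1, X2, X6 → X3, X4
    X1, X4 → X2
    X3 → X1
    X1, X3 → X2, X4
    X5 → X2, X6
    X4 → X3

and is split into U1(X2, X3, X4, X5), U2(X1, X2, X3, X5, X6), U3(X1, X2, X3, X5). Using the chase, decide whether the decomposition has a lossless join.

Chase test. Columns are X1, X2, X3, X4, X5, X6; row i has aⱼ where attribute j ∈ Ui, else bᵢⱼ.
Initial tableau (one row per fragment):
  row 1: b11 a2 a3 a4 a5 b16
  row 2: a1 a2 a3 b24 a5 a6
  row 3: a1 a2 a3 b34 a5 b36
Rows 1 and 2 agree on X3; apply X3→X1 and equate their X1 entries.
Rows 1 and 2 agree on X1, X3; apply X1, X3→X2, X4 and equate their X2, X4 entries.
Rows 1 and 3 agree on X1, X3; apply X1, X3→X2, X4 and equate their X2, X4 entries.
Rows 1 and 2 agree on X5; apply X5→X2, X6 and equate their X2, X6 entries.
Rows 1 and 3 agree on X5; apply X5→X2, X6 and equate their X2, X6 entries.
Row 1 is now all distinguished symbols — the join is lossless.

Yes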